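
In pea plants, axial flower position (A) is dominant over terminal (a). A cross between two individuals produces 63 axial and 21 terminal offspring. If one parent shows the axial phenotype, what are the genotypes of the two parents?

Observed offspring: 63 axial, 21 terminal
The observed ratio simplifies to 3:1. Terminal (aa) offspring appear, so each parent must contribute one a allele. The parent stated to show axial carries A, so it is Aa. The other parent is then either Aa or aa: Aa × aa would give a 1:1 split, whereas Aa × Aa gives 3:1 — matching the data. So both parents are heterozygous (Aa × Aa).
Parent genotypes: Aa × Aa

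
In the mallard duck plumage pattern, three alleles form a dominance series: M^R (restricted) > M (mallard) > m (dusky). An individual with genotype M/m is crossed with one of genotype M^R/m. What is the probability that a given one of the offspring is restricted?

Cross: M/m × M^R/m
Allele dominance: M^R > M > m
Offspring genotypes: 1 M^R/M, 1 M/m, 1 M^R/m, 1 m/m
Phenotype counts: 2 restricted, 1 mallard, 1 dusky
restricted: 2 out of 4
Probability: 2/4 = 1/2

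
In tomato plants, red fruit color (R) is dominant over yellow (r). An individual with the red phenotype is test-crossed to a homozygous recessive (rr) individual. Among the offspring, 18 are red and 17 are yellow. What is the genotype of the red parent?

Test cross: ? × rr
Offspring: 18 red, 17 yellow — approximately 1:1.
A 1:1 ratio in a test cross indicates the unknown parent is heterozygous (Rr).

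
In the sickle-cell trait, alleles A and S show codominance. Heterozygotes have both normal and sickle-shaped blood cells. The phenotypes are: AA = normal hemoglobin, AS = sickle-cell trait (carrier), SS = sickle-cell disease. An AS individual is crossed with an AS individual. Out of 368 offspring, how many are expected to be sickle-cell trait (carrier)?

Punnett square for AS × AS:
Offspring genotypes: 1 AA, 2 AS, 1 SS
Phenotype counts: 1 normal hemoglobin, 2 sickle-cell trait (carrier), 1 sickle-cell disease
sickle-cell trait (carrier): 2 out of 4 → fraction 1/2
Expected count = 1/2 × 368 = 184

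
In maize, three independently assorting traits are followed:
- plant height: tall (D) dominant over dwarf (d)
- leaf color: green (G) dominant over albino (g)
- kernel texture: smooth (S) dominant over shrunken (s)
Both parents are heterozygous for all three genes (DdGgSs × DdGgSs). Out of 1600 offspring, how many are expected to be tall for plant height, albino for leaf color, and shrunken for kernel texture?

Trihybrid cross: DdGgSs × DdGgSs
Each trait segregates independently with a 3:1 phenotypic ratio, so each gene contributes 3/4 (dominant) or 1/4 (recessive).
Target: tall (plant height), albino (leaf color), shrunken (kernel texture)
Probability = product of independent per-trait probabilities
= 3/4 × 1/4 × 1/4 = 3/64
Expected count = 3/64 × 1600 = 75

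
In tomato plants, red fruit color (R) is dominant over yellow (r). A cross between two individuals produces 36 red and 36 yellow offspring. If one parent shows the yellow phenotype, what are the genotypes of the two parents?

Observed offspring: 36 red, 36 yellow
The observed ratio simplifies to 1:1. One parent shows yellow, so its genotype must be rr. A 1:1 offspring split requires the other parent to be heterozygous (Rr).
Parent genotypes: rr × Rr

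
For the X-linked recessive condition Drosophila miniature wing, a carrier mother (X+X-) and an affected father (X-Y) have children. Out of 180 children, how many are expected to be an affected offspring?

Cross: X+X- × X-Y
Offspring: 1 X+X-, 1 X+Y, 1 X-X-, 1 X-Y
Probability of an affected offspring: 2/4 = 1/2
Expected count = 1/2 × 180 = 90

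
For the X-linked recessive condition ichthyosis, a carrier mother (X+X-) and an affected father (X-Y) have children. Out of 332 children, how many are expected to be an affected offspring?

Cross: X+X- × X-Y
Offspring: 1 X+X-, 1 X+Y, 1 X-X-, 1 X-Y
Probability of an affected offspring: 2/4 = 1/2
Expected count = 1/2 × 332 = 166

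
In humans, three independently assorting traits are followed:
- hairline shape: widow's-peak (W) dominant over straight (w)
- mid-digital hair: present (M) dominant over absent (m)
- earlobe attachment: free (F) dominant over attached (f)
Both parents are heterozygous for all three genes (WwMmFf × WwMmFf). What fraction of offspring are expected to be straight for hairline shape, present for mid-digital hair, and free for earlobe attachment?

Trihybrid cross: WwMmFf × WwMmFf
Each trait segregates independently with a 3:1 phenotypic ratio, so each gene contributes 3/4 (dominant) or 1/4 (recessive).
Target: straight (hairline shape), present (mid-digital hair), free (earlobe attachment)
Probability = product of independent per-trait probabilities
= 1/4 × 3/4 × 3/4 = 9/64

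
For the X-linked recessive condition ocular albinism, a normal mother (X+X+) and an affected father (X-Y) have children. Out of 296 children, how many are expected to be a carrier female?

Cross: X+X+ × X-Y
Offspring: 2 X+X-, 2 X+Y
Probability of a carrier female: 2/4 = 1/2
Expected count = 1/2 × 296 = 148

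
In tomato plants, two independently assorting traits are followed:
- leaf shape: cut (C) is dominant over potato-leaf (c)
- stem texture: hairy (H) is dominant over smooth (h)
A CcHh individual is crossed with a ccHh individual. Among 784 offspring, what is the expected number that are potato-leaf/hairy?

Dihybrid cross CcHh × ccHh — consider each gene separately:
leaf shape: Cc × cc → 2 Cc, 2 cc → 2 C_ : 2 cc (out of 4)
stem texture: Hh × Hh → 1 HH, 2 Hh, 1 hh → 3 H_ : 1 hh (out of 4)
Combine (counts out of 4 × 4 = 16): cut/hairy (C_H_) = 2×3 = 6; cut/smooth (C_hh) = 2×1 = 2; potato-leaf/hairy (ccH_) = 2×3 = 6; potato-leaf/smooth (cchh) = 2×1 = 2
Phenotype counts (out of 16): 6 cut/hairy, 2 cut/smooth, 6 potato-leaf/hairy, 2 potato-leaf/smooth
potato-leaf/hairy: 6 out of 16 → fraction 3/8
Expected count = 3/8 × 784 = 294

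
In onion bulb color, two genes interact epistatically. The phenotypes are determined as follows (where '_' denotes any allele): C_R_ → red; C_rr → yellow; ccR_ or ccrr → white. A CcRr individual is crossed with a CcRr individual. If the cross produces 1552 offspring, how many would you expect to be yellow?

Cross: CcRr × CcRr — consider each gene separately:
C gene: Cc × Cc → 1 CC, 2 Cc, 1 cc → 3 C_ : 1 cc (out of 4)
R gene: Rr × Rr → 1 RR, 2 Rr, 1 rr → 3 R_ : 1 rr (out of 4)
Genotype classes (out of 4 × 4 = 16): C_R_ = 3×3 = 9; C_rr = 3×1 = 3; ccR_ = 1×3 = 3; ccrr = 1×1 = 1
Apply the phenotype rules: C_R_ (9) → red; C_rr (3) → yellow; ccR_ (3) + ccrr (1) → white
Phenotype counts (out of 16): 9 red, 3 yellow, 4 white
yellow: 3 out of 16 → fraction 3/16
Expected count = 3/16 × 1552 = 291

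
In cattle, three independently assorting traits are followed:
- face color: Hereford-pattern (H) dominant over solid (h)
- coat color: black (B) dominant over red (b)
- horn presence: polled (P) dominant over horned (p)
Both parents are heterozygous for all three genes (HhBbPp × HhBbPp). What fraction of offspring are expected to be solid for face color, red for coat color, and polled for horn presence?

Trihybrid cross: HhBbPp × HhBbPp
Each trait segregates independently with a 3:1 phenotypic ratio, so each gene contributes 3/4 (dominant) or 1/4 (recessive).
Target: solid (face color), red (coat color), polled (horn presence)
Probability = product of independent per-trait probabilities
= 1/4 × 1/4 × 3/4 = 3/64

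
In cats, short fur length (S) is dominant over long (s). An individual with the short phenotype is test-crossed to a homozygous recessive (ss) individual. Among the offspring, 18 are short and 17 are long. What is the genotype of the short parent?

Test cross: ? × ss
Offspring: 18 short, 17 long — approximately 1:1.
A 1:1 ratio in a test cross indicates the unknown parent is heterozygous (Ss).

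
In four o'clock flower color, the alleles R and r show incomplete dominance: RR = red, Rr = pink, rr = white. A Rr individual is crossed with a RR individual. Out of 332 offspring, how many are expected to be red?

Punnett square for Rr × RR:
Offspring genotypes: 2 RR, 2 Rr
Phenotype counts: 2 red, 2 pink
red: 2 out of 4 → fraction 1/2
Expected count = 1/2 × 332 = 166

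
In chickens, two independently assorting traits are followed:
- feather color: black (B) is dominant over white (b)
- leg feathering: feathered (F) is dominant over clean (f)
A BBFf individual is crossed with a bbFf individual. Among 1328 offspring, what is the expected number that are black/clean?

Dihybrid cross BBFf × bbFf — consider each gene separately:
feather color: BB × bb → 4 Bb → 4 B_ (out of 4)
leg feathering: Ff × Ff → 1 FF, 2 Ff, 1 ff → 3 F_ : 1 ff (out of 4)
Combine (counts out of 4 × 4 = 16): black/feathered (B_F_) = 4×3 = 12; black/clean (B_ff) = 4×1 = 4
Phenotype counts (out of 16): 12 black/feathered, 4 black/clean
black/clean: 4 out of 16 → fraction 1/4
Expected count = 1/4 × 1328 = 332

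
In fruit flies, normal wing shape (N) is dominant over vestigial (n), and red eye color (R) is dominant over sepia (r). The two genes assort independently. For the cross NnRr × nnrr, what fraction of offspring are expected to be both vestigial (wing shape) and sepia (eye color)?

Dihybrid cross NnRr × nnrr — consider each gene separately:
wing shape: Nn × nn → 2 Nn, 2 nn → 2 N_ : 2 nn (out of 4)
eye color: Rr × rr → 2 Rr, 2 rr → 2 R_ : 2 rr (out of 4)
Looking for: vestigial (nn) and sepia (rr)
P(vestigial) = 2/4, P(sepia) = 2/4
P(both) = 2/4 × 2/4 = 4/16 = 1/4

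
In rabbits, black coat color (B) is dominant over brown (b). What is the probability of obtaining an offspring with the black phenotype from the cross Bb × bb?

Punnett square for Bb × bb:
Offspring genotypes: 2 Bb, 2 bb
Total offspring: 4
Count with target: 2
Probability: 2/4 = 1/2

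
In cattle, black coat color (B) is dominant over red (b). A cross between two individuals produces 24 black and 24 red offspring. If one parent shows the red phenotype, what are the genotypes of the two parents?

Observed offspring: 24 black, 24 red
The observed ratio simplifies to 1:1. One parent shows red, so its genotype must be bb. A 1:1 offspring split requires the other parent to be heterozygous (Bb).
Parent genotypes: bb × Bb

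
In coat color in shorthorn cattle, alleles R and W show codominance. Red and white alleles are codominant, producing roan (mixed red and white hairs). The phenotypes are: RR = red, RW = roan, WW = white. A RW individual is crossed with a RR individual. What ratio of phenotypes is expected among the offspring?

Punnett square for RW × RR:
Offspring genotypes: 2 RR, 2 RW
Phenotype counts: 2 red, 2 roan
Ratio: 1 red : 1 roan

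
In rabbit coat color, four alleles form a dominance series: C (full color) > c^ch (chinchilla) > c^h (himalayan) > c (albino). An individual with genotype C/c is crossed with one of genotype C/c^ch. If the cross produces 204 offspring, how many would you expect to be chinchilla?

Cross: C/c × C/c^ch
Allele dominance: C > c^ch > c^h > c
Offspring genotypes: 1 C/C, 1 C/c^ch, 1 C/c, 1 c^ch/c
Phenotype counts: 3 full color, 1 chinchilla
chinchilla: 1 out of 4 → fraction 1/4
Expected count = 1/4 × 204 = 51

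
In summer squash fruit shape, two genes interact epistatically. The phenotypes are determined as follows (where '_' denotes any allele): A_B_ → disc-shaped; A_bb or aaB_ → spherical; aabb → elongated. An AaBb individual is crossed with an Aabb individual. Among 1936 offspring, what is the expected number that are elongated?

Cross: AaBb × Aabb — consider each gene separately:
A gene: Aa × Aa → 1 AA, 2 Aa, 1 aa → 3 A_ : 1 aa (out of 4)
B gene: Bb × bb → 2 Bb, 2 bb → 2 B_ : 2 bb (out of 4)
Genotype classes (out of 4 × 4 = 16): A_B_ = 3×2 = 6; A_bb = 3×2 = 6; aaB_ = 1×2 = 2; aabb = 1×2 = 2
Apply the phenotype rules: A_B_ (6) → disc-shaped; A_bb (6) + aaB_ (2) → spherical; aabb (2) → elongated
Phenotype counts (out of 16): 6 disc-shaped, 8 spherical, 2 elongated
elongated: 2 out of 16 → fraction 1/8
Expected count = 1/8 × 1936 = 242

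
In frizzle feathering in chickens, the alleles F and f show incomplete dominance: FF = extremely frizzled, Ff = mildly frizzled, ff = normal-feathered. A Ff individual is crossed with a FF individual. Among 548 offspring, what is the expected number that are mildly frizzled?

Punnett square for Ff × FF:
Offspring genotypes: 2 FF, 2 Ff
Phenotype counts: 2 extremely frizzled, 2 mildly frizzled
mildly frizzled: 2 out of 4 → fraction 1/2
Expected count = 1/2 × 548 = 274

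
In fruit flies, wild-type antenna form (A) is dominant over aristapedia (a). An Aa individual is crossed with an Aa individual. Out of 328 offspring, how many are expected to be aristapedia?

Punnett square for Aa × Aa:
Offspring genotypes: 1 AA, 2 Aa, 1 aa
wild-type: 3, aristapedia: 1
aristapedia: 1 out of 4 → fraction 1/4
Expected count = 1/4 × 328 = 82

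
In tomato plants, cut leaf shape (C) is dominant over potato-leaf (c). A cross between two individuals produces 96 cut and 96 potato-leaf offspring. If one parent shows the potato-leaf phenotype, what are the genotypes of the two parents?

Observed offspring: 96 cut, 96 potato-leaf
The observed ratio simplifies to 1:1. One parent shows potato-leaf, so its genotype must be cc. A 1:1 offspring split requires the other parent to be heterozygous (Cc).
Parent genotypes: cc × Cc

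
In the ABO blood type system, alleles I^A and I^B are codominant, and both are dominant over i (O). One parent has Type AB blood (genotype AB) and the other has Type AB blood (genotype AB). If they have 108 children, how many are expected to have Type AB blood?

Cross: AB × AB
Possible offspring genotypes: 1 AA, 2 AB, 1 BB
Blood type counts: 1 Type A, 2 Type AB, 1 Type B
Probability of Type AB: 2/4 = 1/2
Expected count = 1/2 × 108 = 54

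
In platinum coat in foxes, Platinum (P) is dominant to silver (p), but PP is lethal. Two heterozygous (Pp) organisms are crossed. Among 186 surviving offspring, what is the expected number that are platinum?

Cross: Pp × Pp
Punnett square offspring (before lethality): 1 PP, 2 Pp, 1 pp
The PP genotype is lethal (embryos die); surviving offspring: 2 Pp, 1 pp
platinum: 2 out of 3 → fraction 2/3
Expected count = 2/3 × 186 = 124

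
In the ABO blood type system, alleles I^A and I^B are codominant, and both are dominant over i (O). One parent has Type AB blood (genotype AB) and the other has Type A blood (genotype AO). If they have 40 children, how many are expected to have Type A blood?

Cross: AB × AO
Possible offspring genotypes: 1 AA, 1 AO, 1 AB, 1 BO
Blood type counts: 2 Type A, 1 Type AB, 1 Type B
Probability of Type A: 2/4 = 1/2
Expected count = 1/2 × 40 = 20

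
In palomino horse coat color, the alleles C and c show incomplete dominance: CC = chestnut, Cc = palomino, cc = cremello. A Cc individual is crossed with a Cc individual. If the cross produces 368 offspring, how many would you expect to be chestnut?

Punnett square for Cc × Cc:
Offspring genotypes: 1 CC, 2 Cc, 1 cc
Phenotype counts: 1 chestnut, 2 palomino, 1 cremello
chestnut: 1 out of 4 → fraction 1/4
Expected count = 1/4 × 368 = 92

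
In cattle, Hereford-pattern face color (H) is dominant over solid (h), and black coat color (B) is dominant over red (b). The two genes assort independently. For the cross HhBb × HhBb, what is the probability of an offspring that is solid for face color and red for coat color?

Dihybrid cross HhBb × HhBb — consider each gene separately:
face color: Hh × Hh → 1 HH, 2 Hh, 1 hh → 3 H_ : 1 hh (out of 4)
coat color: Bb × Bb → 1 BB, 2 Bb, 1 bb → 3 B_ : 1 bb (out of 4)
Looking for: solid (hh) and red (bb)
P(solid) = 1/4, P(red) = 1/4
P(both) = 1/4 × 1/4 = 1/16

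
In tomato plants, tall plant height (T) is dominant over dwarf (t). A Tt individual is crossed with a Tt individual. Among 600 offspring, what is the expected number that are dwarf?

Punnett square for Tt × Tt:
Offspring genotypes: 1 TT, 2 Tt, 1 tt
tall: 3, dwarf: 1
dwarf: 1 out of 4 → fraction 1/4
Expected count = 1/4 × 600 = 150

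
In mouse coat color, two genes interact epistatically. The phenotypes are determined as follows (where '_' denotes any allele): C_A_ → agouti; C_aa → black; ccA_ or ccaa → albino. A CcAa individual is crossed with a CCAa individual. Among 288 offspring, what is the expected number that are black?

Cross: CcAa × CCAa — consider each gene separately:
C gene: Cc × CC → 2 CC, 2 Cc → 4 C_ (out of 4)
A gene: Aa × Aa → 1 AA, 2 Aa, 1 aa → 3 A_ : 1 aa (out of 4)
Genotype classes (out of 4 × 4 = 16): C_A_ = 4×3 = 12; C_aa = 4×1 = 4
Apply the phenotype rules: C_A_ (12) → agouti; C_aa (4) → black
Phenotype counts (out of 16): 12 agouti, 4 black
black: 4 out of 16 → fraction 1/4
Expected count = 1/4 × 288 = 72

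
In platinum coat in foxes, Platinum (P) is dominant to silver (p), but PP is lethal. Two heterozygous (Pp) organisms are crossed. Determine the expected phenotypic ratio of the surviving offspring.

Cross: Pp × Pp
Punnett square offspring (before lethality): 1 PP, 2 Pp, 1 pp
The PP genotype is lethal (embryos die); surviving offspring: 2 Pp, 1 pp
Ratio: 2 platinum : 1 silver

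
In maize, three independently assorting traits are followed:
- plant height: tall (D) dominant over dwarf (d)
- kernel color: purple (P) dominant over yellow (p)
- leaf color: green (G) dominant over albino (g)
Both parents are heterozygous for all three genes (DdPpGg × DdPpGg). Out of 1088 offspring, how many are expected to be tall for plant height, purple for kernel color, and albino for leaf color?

Trihybrid cross: DdPpGg × DdPpGg
Each trait segregates independently with a 3:1 phenotypic ratio, so each gene contributes 3/4 (dominant) or 1/4 (recessive).
Target: tall (plant height), purple (kernel color), albino (leaf color)
Probability = product of independent per-trait probabilities
= 3/4 × 3/4 × 1/4 = 9/64
Expected count = 9/64 × 1088 = 153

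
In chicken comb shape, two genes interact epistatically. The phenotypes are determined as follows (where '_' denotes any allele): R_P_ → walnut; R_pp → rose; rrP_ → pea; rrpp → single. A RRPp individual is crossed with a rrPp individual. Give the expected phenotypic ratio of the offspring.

Cross: RRPp × rrPp — consider each gene separately:
R gene: RR × rr → 4 Rr → 4 R_ (out of 4)
P gene: Pp × Pp → 1 PP, 2 Pp, 1 pp → 3 P_ : 1 pp (out of 4)
Genotype classes (out of 4 × 4 = 16): R_P_ = 4×3 = 12; R_pp = 4×1 = 4
Apply the phenotype rules: R_P_ (12) → walnut; R_pp (4) → rose
Phenotype counts (out of 16): 12 walnut, 4 rose
Ratio: 3 walnut : 1 rose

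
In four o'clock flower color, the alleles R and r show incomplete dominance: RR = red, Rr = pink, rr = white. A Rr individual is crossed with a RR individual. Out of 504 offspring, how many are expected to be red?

Punnett square for Rr × RR:
Offspring genotypes: 2 RR, 2 Rr
Phenotype counts: 2 red, 2 pink
red: 2 out of 4 → fraction 1/2
Expected count = 1/2 × 504 = 252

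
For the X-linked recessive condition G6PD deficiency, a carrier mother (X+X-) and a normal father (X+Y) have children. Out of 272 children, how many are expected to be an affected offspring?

Cross: X+X- × X+Y
Offspring: 1 X+X+, 1 X+Y, 1 X+X-, 1 X-Y
Probability of an affected offspring: 1/4
Expected count = 1/4 × 272 = 68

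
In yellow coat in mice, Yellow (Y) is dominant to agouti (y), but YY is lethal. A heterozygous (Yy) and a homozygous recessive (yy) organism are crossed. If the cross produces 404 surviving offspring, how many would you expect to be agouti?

Cross: Yy × yy
Punnett square offspring (before lethality): 2 Yy, 2 yy
No YY offspring are produced in this cross.
agouti: 2 out of 4 → fraction 1/2
Expected count = 1/2 × 404 = 202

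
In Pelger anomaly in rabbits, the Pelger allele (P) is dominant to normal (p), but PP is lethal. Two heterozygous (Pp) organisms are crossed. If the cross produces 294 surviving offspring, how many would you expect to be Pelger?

Cross: Pp × Pp
Punnett square offspring (before lethality): 1 PP, 2 Pp, 1 pp
The PP genotype is lethal (embryos die); surviving offspring: 2 Pp, 1 pp
Pelger: 2 out of 3 → fraction 2/3
Expected count = 2/3 × 294 = 196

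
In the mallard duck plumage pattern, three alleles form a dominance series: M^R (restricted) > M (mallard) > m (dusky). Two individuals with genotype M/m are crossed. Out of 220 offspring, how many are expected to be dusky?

Cross: M/m × M/m
Allele dominance: M^R > M > m
Offspring genotypes: 1 M/M, 2 M/m, 1 m/m
Phenotype counts: 3 mallard, 1 dusky
dusky: 1 out of 4 → fraction 1/4
Expected count = 1/4 × 220 = 55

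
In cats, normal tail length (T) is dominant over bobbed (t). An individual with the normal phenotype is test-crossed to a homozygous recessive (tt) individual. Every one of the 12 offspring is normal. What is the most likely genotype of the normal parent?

Test cross: ? × tt
All offspring are normal.
If the unknown parent were heterozygous (Tt), about half of 12 offspring would be bobbed; none are. The unknown parent is most likely homozygous dominant (TT).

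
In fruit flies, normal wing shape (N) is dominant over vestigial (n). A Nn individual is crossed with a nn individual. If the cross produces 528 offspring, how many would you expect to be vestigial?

Punnett square for Nn × nn:
Offspring genotypes: 2 Nn, 2 nn
normal: 2, vestigial: 2
vestigial: 2 out of 4 → fraction 1/2
Expected count = 1/2 × 528 = 264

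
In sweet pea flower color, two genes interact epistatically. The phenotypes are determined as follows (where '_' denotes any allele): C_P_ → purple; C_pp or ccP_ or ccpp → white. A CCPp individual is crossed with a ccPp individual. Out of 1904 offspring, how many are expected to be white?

Cross: CCPp × ccPp — consider each gene separately:
C gene: CC × cc → 4 Cc → 4 C_ (out of 4)
P gene: Pp × Pp → 1 PP, 2 Pp, 1 pp → 3 P_ : 1 pp (out of 4)
Genotype classes (out of 4 × 4 = 16): C_P_ = 4×3 = 12; C_pp = 4×1 = 4
Apply the phenotype rules: C_P_ (12) → purple; C_pp (4) → white
Phenotype counts (out of 16): 12 purple, 4 white
white: 4 out of 16 → fraction 1/4
Expected count = 1/4 × 1904 = 476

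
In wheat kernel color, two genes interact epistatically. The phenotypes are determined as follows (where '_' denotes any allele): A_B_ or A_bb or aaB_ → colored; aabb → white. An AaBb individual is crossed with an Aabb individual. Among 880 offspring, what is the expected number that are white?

Cross: AaBb × Aabb — consider each gene separately:
A gene: Aa × Aa → 1 AA, 2 Aa, 1 aa → 3 A_ : 1 aa (out of 4)
B gene: Bb × bb → 2 Bb, 2 bb → 2 B_ : 2 bb (out of 4)
Genotype classes (out of 4 × 4 = 16): A_B_ = 3×2 = 6; A_bb = 3×2 = 6; aaB_ = 1×2 = 2; aabb = 1×2 = 2
Apply the phenotype rules: A_B_ (6) + A_bb (6) + aaB_ (2) → colored; aabb (2) → white
Phenotype counts (out of 16): 14 colored, 2 white
white: 2 out of 16 → fraction 1/8
Expected count = 1/8 × 880 = 110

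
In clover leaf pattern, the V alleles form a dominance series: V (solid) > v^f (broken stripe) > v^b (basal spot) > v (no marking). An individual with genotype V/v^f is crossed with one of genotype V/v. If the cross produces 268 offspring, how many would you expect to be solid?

Cross: V/v^f × V/v
Allele dominance: V > v^f > v^b > v
Offspring genotypes: 1 V/V, 1 V/v, 1 V/v^f, 1 v^f/v
Phenotype counts: 3 solid, 1 broken stripe
solid: 3 out of 4 → fraction 3/4
Expected count = 3/4 × 268 = 201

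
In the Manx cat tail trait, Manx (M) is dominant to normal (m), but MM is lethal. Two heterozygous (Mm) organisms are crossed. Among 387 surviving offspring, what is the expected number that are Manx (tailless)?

Cross: Mm × Mm
Punnett square offspring (before lethality): 1 MM, 2 Mm, 1 mm
The MM genotype is lethal (embryos die); surviving offspring: 2 Mm, 1 mm
Manx (tailless): 2 out of 3 → fraction 2/3
Expected count = 2/3 × 387 = 258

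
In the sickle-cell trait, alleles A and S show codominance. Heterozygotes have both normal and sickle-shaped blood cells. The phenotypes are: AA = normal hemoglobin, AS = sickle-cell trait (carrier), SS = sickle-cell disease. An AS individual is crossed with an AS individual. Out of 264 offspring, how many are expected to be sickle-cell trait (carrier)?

Punnett square for AS × AS:
Offspring genotypes: 1 AA, 2 AS, 1 SS
Phenotype counts: 1 normal hemoglobin, 2 sickle-cell trait (carrier), 1 sickle-cell disease
sickle-cell trait (carrier): 2 out of 4 → fraction 1/2
Expected count = 1/2 × 264 = 132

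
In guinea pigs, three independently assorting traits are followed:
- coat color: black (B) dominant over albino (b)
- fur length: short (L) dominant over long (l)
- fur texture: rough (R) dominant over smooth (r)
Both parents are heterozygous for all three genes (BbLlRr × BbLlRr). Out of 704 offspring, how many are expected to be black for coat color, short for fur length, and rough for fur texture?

Trihybrid cross: BbLlRr × BbLlRr
Each trait segregates independently with a 3:1 phenotypic ratio, so each gene contributes 3/4 (dominant) or 1/4 (recessive).
Target: black (coat color), short (fur length), rough (fur texture)
Probability = product of independent per-trait probabilities
= 3/4 × 3/4 × 3/4 = 27/64
Expected count = 27/64 × 704 = 297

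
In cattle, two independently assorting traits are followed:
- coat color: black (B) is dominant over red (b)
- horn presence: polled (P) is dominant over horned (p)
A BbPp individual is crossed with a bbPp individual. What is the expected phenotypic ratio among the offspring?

Dihybrid cross BbPp × bbPp — consider each gene separately:
coat color: Bb × bb → 2 Bb, 2 bb → 2 B_ : 2 bb (out of 4)
horn presence: Pp × Pp → 1 PP, 2 Pp, 1 pp → 3 P_ : 1 pp (out of 4)
Combine (counts out of 4 × 4 = 16): black/polled (B_P_) = 2×3 = 6; black/horned (B_pp) = 2×1 = 2; red/polled (bbP_) = 2×3 = 6; red/horned (bbpp) = 2×1 = 2
Phenotype counts (out of 16): 6 black/polled, 2 black/horned, 6 red/polled, 2 red/horned
Ratio: 3 black/polled : 1 black/horned : 3 red/polled : 1 red/horned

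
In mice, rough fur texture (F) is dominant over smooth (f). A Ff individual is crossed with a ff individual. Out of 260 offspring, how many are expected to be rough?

Punnett square for Ff × ff:
Offspring genotypes: 2 Ff, 2 ff
rough: 2, smooth: 2
rough: 2 out of 4 → fraction 1/2
Expected count = 1/2 × 260 = 130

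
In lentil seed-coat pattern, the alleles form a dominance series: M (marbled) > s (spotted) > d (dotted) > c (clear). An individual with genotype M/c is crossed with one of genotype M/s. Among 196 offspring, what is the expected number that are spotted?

Cross: M/c × M/s
Allele dominance: M > s > d > c
Offspring genotypes: 1 M/M, 1 M/s, 1 M/c, 1 s/c
Phenotype counts: 3 marbled, 1 spotted
spotted: 1 out of 4 → fraction 1/4
Expected count = 1/4 × 196 = 49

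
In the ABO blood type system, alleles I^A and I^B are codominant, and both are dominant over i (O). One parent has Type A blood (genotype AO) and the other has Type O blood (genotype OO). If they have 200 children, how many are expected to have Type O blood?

Cross: AO × OO
Possible offspring genotypes: 2 AO, 2 OO
Blood type counts: 2 Type A, 2 Type O
Probability of Type O: 2/4 = 1/2
Expected count = 1/2 × 200 = 100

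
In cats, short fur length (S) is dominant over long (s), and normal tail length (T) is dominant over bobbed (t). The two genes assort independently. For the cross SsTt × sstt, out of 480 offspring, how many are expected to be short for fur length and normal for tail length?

Dihybrid cross SsTt × sstt — consider each gene separately:
fur length: Ss × ss → 2 Ss, 2 ss → 2 S_ : 2 ss (out of 4)
tail length: Tt × tt → 2 Tt, 2 tt → 2 T_ : 2 tt (out of 4)
Looking for: short (S_) and normal (T_)
P(short) = 2/4, P(normal) = 2/4
P(both) = 2/4 × 2/4 = 4/16 = 1/4
Expected count = 1/4 × 480 = 120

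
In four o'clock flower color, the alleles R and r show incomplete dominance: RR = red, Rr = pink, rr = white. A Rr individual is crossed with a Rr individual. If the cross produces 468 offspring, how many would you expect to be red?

Punnett square for Rr × Rr:
Offspring genotypes: 1 RR, 2 Rr, 1 rr
Phenotype counts: 1 red, 2 pink, 1 white
red: 1 out of 4 → fraction 1/4
Expected count = 1/4 × 468 = 117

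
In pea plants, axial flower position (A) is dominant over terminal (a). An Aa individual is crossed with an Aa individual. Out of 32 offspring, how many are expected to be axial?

Punnett square for Aa × Aa:
Offspring genotypes: 1 AA, 2 Aa, 1 aa
axial: 3, terminal: 1
axial: 3 out of 4 → fraction 3/4
Expected count = 3/4 × 32 = 24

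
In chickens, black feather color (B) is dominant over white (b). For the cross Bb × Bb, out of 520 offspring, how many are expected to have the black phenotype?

Punnett square for Bb × Bb:
Offspring genotypes: 1 BB, 2 Bb, 1 bb
Total offspring: 4
Count with target: 3
Probability: 3/4
Expected count = 3/4 × 520 = 390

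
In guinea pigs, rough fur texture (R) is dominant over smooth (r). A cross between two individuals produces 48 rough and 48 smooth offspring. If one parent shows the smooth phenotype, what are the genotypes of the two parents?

Observed offspring: 48 rough, 48 smooth
The observed ratio simplifies to 1:1. One parent shows smooth, so its genotype must be rr. A 1:1 offspring split requires the other parent to be heterozygous (Rr).
Parent genotypes: rr × Rr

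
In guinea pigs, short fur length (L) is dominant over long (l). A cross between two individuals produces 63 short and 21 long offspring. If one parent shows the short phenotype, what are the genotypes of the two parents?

Observed offspring: 63 short, 21 long
The observed ratio simplifies to 3:1. Long (ll) offspring appear, so each parent must contribute one l allele. The parent stated to show short carries L, so it is Ll. The other parent is then either Ll or ll: Ll × ll would give a 1:1 split, whereas Ll × Ll gives 3:1 — matching the data. So both parents are heterozygous (Ll × Ll).
Parent genotypes: Ll × Ll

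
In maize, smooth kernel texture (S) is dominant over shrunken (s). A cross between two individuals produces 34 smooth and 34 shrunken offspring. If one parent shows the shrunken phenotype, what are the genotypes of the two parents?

Observed offspring: 34 smooth, 34 shrunken
The observed ratio simplifies to 1:1. One parent shows shrunken, so its genotype must be ss. A 1:1 offspring split requires the other parent to be heterozygous (Ss).
Parent genotypes: ss × Ss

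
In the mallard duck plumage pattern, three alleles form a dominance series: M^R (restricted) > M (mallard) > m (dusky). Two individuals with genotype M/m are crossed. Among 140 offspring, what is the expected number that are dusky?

Cross: M/m × M/m
Allele dominance: M^R > M > m
Offspring genotypes: 1 M/M, 2 M/m, 1 m/m
Phenotype counts: 3 mallard, 1 dusky
dusky: 1 out of 4 → fraction 1/4
Expected count = 1/4 × 140 = 35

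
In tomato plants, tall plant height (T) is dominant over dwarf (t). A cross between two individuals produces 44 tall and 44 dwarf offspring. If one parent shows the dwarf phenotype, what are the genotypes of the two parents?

Observed offspring: 44 tall, 44 dwarf
The observed ratio simplifies to 1:1. One parent shows dwarf, so its genotype must be tt. A 1:1 offspring split requires the other parent to be heterozygous (Tt).
Parent genotypes: tt × Tt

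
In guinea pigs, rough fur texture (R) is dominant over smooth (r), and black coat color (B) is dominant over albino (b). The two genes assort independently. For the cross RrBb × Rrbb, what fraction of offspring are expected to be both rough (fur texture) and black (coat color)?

Dihybrid cross RrBb × Rrbb — consider each gene separately:
fur texture: Rr × Rr → 1 RR, 2 Rr, 1 rr → 3 R_ : 1 rr (out of 4)
coat color: Bb × bb → 2 Bb, 2 bb → 2 B_ : 2 bb (out of 4)
Looking for: rough (R_) and black (B_)
P(rough) = 3/4, P(black) = 2/4
P(both) = 3/4 × 2/4 = 6/16 = 3/8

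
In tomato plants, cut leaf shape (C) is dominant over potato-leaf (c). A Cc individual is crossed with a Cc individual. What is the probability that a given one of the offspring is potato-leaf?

Punnett square for Cc × Cc:
Offspring genotypes: 1 CC, 2 Cc, 1 cc
cut: 3, potato-leaf: 1
potato-leaf: 1 out of 4
Probability: 1/4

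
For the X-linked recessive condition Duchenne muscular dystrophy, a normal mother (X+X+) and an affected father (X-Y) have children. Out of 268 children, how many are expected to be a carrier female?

Cross: X+X+ × X-Y
Offspring: 2 X+X-, 2 X+Y
Probability of a carrier female: 2/4 = 1/2
Expected count = 1/2 × 268 = 134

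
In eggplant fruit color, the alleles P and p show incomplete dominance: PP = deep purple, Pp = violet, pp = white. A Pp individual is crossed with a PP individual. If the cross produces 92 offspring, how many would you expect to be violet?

Punnett square for Pp × PP:
Offspring genotypes: 2 PP, 2 Pp
Phenotype counts: 2 deep purple, 2 violet
violet: 2 out of 4 → fraction 1/2
Expected count = 1/2 × 92 = 46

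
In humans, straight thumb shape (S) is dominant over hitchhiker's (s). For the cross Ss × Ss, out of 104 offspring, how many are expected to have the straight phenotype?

Punnett square for Ss × Ss:
Offspring genotypes: 1 SS, 2 Ss, 1 ss
Total offspring: 4
Count with target: 3
Probability: 3/4
Expected count = 3/4 × 104 = 78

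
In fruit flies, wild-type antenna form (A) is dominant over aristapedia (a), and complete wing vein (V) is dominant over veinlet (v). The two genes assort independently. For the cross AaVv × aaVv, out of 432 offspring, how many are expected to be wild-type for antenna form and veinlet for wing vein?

Dihybrid cross AaVv × aaVv — consider each gene separately:
antenna form: Aa × aa → 2 Aa, 2 aa → 2 A_ : 2 aa (out of 4)
wing vein: Vv × Vv → 1 VV, 2 Vv, 1 vv → 3 V_ : 1 vv (out of 4)
Looking for: wild-type (A_) and veinlet (vv)
P(wild-type) = 2/4, P(veinlet) = 1/4
P(both) = 2/4 × 1/4 = 2/16 = 1/8
Expected count = 1/8 × 432 = 54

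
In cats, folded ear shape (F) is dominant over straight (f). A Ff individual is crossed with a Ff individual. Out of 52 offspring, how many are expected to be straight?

Punnett square for Ff × Ff:
Offspring genotypes: 1 FF, 2 Ff, 1 ff
folded: 3, straight: 1
straight: 1 out of 4 → fraction 1/4
Expected count = 1/4 × 52 = 13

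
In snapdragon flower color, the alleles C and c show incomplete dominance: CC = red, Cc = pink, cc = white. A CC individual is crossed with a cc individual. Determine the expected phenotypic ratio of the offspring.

Punnett square for CC × cc:
Offspring genotypes: 4 Cc
Phenotype counts: 4 pink
Ratio: all pink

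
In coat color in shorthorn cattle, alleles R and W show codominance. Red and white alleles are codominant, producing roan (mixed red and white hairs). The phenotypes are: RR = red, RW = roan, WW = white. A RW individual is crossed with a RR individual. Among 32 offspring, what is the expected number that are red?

Punnett square for RW × RR:
Offspring genotypes: 2 RR, 2 RW
Phenotype counts: 2 red, 2 roan
red: 2 out of 4 → fraction 1/2
Expected count = 1/2 × 32 = 16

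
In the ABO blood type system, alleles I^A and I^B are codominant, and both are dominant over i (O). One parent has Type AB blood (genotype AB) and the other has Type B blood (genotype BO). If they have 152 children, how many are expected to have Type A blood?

Cross: AB × BO
Possible offspring genotypes: 1 AB, 1 AO, 1 BB, 1 BO
Blood type counts: 1 Type AB, 1 Type A, 2 Type B
Probability of Type A: 1/4
Expected count = 1/4 × 152 = 38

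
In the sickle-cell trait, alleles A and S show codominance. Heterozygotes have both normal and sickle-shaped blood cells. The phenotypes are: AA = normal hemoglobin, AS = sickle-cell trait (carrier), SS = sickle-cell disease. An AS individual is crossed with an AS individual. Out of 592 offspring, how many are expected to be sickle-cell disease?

Punnett square for AS × AS:
Offspring genotypes: 1 AA, 2 AS, 1 SS
Phenotype counts: 1 normal hemoglobin, 2 sickle-cell trait (carrier), 1 sickle-cell disease
sickle-cell disease: 1 out of 4 → fraction 1/4
Expected count = 1/4 × 592 = 148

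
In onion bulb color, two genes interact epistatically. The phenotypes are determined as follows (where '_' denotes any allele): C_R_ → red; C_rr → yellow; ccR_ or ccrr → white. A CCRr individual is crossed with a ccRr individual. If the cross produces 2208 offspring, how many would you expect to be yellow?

Cross: CCRr × ccRr — consider each gene separately:
C gene: CC × cc → 4 Cc → 4 C_ (out of 4)
R gene: Rr × Rr → 1 RR, 2 Rr, 1 rr → 3 R_ : 1 rr (out of 4)
Genotype classes (out of 4 × 4 = 16): C_R_ = 4×3 = 12; C_rr = 4×1 = 4
Apply the phenotype rules: C_R_ (12) → red; C_rr (4) → yellow
Phenotype counts (out of 16): 12 red, 4 yellow
yellow: 4 out of 16 → fraction 1/4
Expected count = 1/4 × 2208 = 552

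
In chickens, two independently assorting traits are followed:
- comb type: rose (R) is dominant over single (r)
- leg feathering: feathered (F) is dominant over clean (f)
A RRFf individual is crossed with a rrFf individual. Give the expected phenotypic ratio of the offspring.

Dihybrid cross RRFf × rrFf — consider each gene separately:
comb type: RR × rr → 4 Rr → 4 R_ (out of 4)
leg feathering: Ff × Ff → 1 FF, 2 Ff, 1 ff → 3 F_ : 1 ff (out of 4)
Combine (counts out of 4 × 4 = 16): rose/feathered (R_F_) = 4×3 = 12; rose/clean (R_ff) = 4×1 = 4
Phenotype counts (out of 16): 12 rose/feathered, 4 rose/clean
Ratio: 3 rose/feathered : 1 rose/clean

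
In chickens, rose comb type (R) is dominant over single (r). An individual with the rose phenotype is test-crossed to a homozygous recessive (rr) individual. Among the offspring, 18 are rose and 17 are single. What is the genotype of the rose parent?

Test cross: ? × rr
Offspring: 18 rose, 17 single — approximately 1:1.
A 1:1 ratio in a test cross indicates the unknown parent is heterozygous (Rr).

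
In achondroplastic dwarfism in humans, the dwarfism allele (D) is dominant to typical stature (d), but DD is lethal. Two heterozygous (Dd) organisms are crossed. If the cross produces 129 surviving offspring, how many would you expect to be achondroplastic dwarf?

Cross: Dd × Dd
Punnett square offspring (before lethality): 1 DD, 2 Dd, 1 dd
The DD genotype is lethal (embryos die); surviving offspring: 2 Dd, 1 dd
achondroplastic dwarf: 2 out of 3 → fraction 2/3
Expected count = 2/3 × 129 = 86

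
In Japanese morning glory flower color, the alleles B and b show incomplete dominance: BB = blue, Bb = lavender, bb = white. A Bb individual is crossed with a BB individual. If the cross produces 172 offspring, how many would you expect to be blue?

Punnett square for Bb × BB:
Offspring genotypes: 2 BB, 2 Bb
Phenotype counts: 2 blue, 2 lavender
blue: 2 out of 4 → fraction 1/2
Expected count = 1/2 × 172 = 86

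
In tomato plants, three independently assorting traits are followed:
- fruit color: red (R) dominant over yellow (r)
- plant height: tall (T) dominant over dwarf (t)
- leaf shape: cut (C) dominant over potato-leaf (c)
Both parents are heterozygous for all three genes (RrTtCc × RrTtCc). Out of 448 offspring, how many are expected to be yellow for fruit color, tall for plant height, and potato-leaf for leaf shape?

Trihybrid cross: RrTtCc × RrTtCc
Each trait segregates independently with a 3:1 phenotypic ratio, so each gene contributes 3/4 (dominant) or 1/4 (recessive).
Target: yellow (fruit color), tall (plant height), potato-leaf (leaf shape)
Probability = product of independent per-trait probabilities
= 1/4 × 3/4 × 1/4 = 3/64
Expected count = 3/64 × 448 = 21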